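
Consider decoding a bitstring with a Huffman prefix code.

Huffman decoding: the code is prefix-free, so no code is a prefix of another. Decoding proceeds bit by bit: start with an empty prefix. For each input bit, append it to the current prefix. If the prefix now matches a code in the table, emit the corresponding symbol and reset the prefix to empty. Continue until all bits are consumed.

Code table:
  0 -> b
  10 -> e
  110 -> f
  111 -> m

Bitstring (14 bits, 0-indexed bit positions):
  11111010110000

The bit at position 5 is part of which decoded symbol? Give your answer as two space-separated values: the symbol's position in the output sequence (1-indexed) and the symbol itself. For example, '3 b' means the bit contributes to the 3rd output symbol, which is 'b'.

Answer: 2 f

Derivation:
Bit 0: prefix='1' (no match yet)
Bit 1: prefix='11' (no match yet)
Bit 2: prefix='111' -> emit 'm', reset
Bit 3: prefix='1' (no match yet)
Bit 4: prefix='11' (no match yet)
Bit 5: prefix='110' -> emit 'f', reset
Bit 6: prefix='1' (no match yet)
Bit 7: prefix='10' -> emit 'e', reset
Bit 8: prefix='1' (no match yet)
Bit 9: prefix='11' (no match yet)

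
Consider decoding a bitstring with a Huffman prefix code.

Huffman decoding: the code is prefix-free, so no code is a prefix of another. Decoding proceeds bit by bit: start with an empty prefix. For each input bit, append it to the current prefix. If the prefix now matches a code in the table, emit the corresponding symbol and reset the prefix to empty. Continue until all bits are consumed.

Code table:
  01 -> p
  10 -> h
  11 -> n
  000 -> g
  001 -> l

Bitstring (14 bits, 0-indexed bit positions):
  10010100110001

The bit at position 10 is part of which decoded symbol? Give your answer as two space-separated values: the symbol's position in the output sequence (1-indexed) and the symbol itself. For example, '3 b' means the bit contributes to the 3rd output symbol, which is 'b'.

Answer: 5 h

Derivation:
Bit 0: prefix='1' (no match yet)
Bit 1: prefix='10' -> emit 'h', reset
Bit 2: prefix='0' (no match yet)
Bit 3: prefix='01' -> emit 'p', reset
Bit 4: prefix='0' (no match yet)
Bit 5: prefix='01' -> emit 'p', reset
Bit 6: prefix='0' (no match yet)
Bit 7: prefix='00' (no match yet)
Bit 8: prefix='001' -> emit 'l', reset
Bit 9: prefix='1' (no match yet)
Bit 10: prefix='10' -> emit 'h', reset
Bit 11: prefix='0' (no match yet)
Bit 12: prefix='00' (no match yet)
Bit 13: prefix='001' -> emit 'l', reset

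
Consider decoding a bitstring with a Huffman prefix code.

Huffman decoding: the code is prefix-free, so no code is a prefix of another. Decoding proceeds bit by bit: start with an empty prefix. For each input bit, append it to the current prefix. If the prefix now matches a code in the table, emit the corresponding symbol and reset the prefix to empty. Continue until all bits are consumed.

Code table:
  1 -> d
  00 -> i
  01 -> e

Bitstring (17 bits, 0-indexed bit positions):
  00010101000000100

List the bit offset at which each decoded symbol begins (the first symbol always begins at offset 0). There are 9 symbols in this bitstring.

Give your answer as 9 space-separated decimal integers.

Bit 0: prefix='0' (no match yet)
Bit 1: prefix='00' -> emit 'i', reset
Bit 2: prefix='0' (no match yet)
Bit 3: prefix='01' -> emit 'e', reset
Bit 4: prefix='0' (no match yet)
Bit 5: prefix='01' -> emit 'e', reset
Bit 6: prefix='0' (no match yet)
Bit 7: prefix='01' -> emit 'e', reset
Bit 8: prefix='0' (no match yet)
Bit 9: prefix='00' -> emit 'i', reset
Bit 10: prefix='0' (no match yet)
Bit 11: prefix='00' -> emit 'i', reset
Bit 12: prefix='0' (no match yet)
Bit 13: prefix='00' -> emit 'i', reset
Bit 14: prefix='1' -> emit 'd', reset
Bit 15: prefix='0' (no match yet)
Bit 16: prefix='00' -> emit 'i', reset

Answer: 0 2 4 6 8 10 12 14 15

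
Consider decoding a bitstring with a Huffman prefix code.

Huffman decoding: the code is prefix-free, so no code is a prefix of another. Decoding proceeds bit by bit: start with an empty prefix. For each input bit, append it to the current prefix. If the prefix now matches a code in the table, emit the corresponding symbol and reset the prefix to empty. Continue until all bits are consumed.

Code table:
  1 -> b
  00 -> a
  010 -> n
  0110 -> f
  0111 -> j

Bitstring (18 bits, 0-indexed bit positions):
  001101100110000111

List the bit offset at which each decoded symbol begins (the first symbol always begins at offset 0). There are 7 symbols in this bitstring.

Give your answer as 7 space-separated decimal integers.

Bit 0: prefix='0' (no match yet)
Bit 1: prefix='00' -> emit 'a', reset
Bit 2: prefix='1' -> emit 'b', reset
Bit 3: prefix='1' -> emit 'b', reset
Bit 4: prefix='0' (no match yet)
Bit 5: prefix='01' (no match yet)
Bit 6: prefix='011' (no match yet)
Bit 7: prefix='0110' -> emit 'f', reset
Bit 8: prefix='0' (no match yet)
Bit 9: prefix='01' (no match yet)
Bit 10: prefix='011' (no match yet)
Bit 11: prefix='0110' -> emit 'f', reset
Bit 12: prefix='0' (no match yet)
Bit 13: prefix='00' -> emit 'a', reset
Bit 14: prefix='0' (no match yet)
Bit 15: prefix='01' (no match yet)
Bit 16: prefix='011' (no match yet)
Bit 17: prefix='0111' -> emit 'j', reset

Answer: 0 2 3 4 8 12 14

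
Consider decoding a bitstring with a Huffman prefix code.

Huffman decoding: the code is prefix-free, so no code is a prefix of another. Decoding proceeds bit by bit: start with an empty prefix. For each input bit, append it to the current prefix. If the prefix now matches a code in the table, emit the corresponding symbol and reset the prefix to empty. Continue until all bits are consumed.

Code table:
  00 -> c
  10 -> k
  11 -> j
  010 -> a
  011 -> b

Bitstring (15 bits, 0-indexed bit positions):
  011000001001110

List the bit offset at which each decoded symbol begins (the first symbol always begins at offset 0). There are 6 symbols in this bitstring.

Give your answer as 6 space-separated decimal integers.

Answer: 0 3 5 7 10 13

Derivation:
Bit 0: prefix='0' (no match yet)
Bit 1: prefix='01' (no match yet)
Bit 2: prefix='011' -> emit 'b', reset
Bit 3: prefix='0' (no match yet)
Bit 4: prefix='00' -> emit 'c', reset
Bit 5: prefix='0' (no match yet)
Bit 6: prefix='00' -> emit 'c', reset
Bit 7: prefix='0' (no match yet)
Bit 8: prefix='01' (no match yet)
Bit 9: prefix='010' -> emit 'a', reset
Bit 10: prefix='0' (no match yet)
Bit 11: prefix='01' (no match yet)
Bit 12: prefix='011' -> emit 'b', reset
Bit 13: prefix='1' (no match yet)
Bit 14: prefix='10' -> emit 'k', reset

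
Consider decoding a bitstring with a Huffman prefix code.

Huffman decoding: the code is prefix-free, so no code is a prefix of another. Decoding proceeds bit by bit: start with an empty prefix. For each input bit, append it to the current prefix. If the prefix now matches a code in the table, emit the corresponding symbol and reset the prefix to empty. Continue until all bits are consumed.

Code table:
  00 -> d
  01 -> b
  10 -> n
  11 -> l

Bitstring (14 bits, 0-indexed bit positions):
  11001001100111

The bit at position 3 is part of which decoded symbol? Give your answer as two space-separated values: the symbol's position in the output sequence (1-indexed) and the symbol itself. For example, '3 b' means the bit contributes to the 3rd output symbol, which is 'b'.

Answer: 2 d

Derivation:
Bit 0: prefix='1' (no match yet)
Bit 1: prefix='11' -> emit 'l', reset
Bit 2: prefix='0' (no match yet)
Bit 3: prefix='00' -> emit 'd', reset
Bit 4: prefix='1' (no match yet)
Bit 5: prefix='10' -> emit 'n', reset
Bit 6: prefix='0' (no match yet)
Bit 7: prefix='01' -> emit 'b', reset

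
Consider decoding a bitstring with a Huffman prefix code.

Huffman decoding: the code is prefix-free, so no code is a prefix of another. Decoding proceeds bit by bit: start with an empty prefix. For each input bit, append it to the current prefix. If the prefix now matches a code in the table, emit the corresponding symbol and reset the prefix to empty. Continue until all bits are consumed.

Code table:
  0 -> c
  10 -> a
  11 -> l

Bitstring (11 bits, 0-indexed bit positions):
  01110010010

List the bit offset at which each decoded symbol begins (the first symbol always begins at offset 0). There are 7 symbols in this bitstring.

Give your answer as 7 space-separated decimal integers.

Bit 0: prefix='0' -> emit 'c', reset
Bit 1: prefix='1' (no match yet)
Bit 2: prefix='11' -> emit 'l', reset
Bit 3: prefix='1' (no match yet)
Bit 4: prefix='10' -> emit 'a', reset
Bit 5: prefix='0' -> emit 'c', reset
Bit 6: prefix='1' (no match yet)
Bit 7: prefix='10' -> emit 'a', reset
Bit 8: prefix='0' -> emit 'c', reset
Bit 9: prefix='1' (no match yet)
Bit 10: prefix='10' -> emit 'a', reset

Answer: 0 1 3 5 6 8 9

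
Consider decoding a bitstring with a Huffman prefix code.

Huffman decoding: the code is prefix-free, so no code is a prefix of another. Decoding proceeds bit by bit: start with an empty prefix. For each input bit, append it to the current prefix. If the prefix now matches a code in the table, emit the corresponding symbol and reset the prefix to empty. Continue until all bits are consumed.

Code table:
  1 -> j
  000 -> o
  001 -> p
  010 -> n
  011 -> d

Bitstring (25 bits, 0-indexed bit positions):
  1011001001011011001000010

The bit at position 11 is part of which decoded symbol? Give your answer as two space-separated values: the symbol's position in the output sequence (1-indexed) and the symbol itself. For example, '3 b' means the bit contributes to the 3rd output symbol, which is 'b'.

Bit 0: prefix='1' -> emit 'j', reset
Bit 1: prefix='0' (no match yet)
Bit 2: prefix='01' (no match yet)
Bit 3: prefix='011' -> emit 'd', reset
Bit 4: prefix='0' (no match yet)
Bit 5: prefix='00' (no match yet)
Bit 6: prefix='001' -> emit 'p', reset
Bit 7: prefix='0' (no match yet)
Bit 8: prefix='00' (no match yet)
Bit 9: prefix='001' -> emit 'p', reset
Bit 10: prefix='0' (no match yet)
Bit 11: prefix='01' (no match yet)
Bit 12: prefix='011' -> emit 'd', reset
Bit 13: prefix='0' (no match yet)
Bit 14: prefix='01' (no match yet)
Bit 15: prefix='011' -> emit 'd', reset

Answer: 5 d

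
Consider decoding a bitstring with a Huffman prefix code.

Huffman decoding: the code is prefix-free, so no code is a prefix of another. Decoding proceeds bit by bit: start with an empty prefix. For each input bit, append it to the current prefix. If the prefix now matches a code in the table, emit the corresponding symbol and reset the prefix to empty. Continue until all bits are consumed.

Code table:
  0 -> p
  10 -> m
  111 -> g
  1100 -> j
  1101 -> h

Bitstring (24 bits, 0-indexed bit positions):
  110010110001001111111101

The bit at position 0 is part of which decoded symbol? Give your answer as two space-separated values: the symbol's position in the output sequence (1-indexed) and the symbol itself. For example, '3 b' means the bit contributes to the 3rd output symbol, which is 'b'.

Answer: 1 j

Derivation:
Bit 0: prefix='1' (no match yet)
Bit 1: prefix='11' (no match yet)
Bit 2: prefix='110' (no match yet)
Bit 3: prefix='1100' -> emit 'j', reset
Bit 4: prefix='1' (no match yet)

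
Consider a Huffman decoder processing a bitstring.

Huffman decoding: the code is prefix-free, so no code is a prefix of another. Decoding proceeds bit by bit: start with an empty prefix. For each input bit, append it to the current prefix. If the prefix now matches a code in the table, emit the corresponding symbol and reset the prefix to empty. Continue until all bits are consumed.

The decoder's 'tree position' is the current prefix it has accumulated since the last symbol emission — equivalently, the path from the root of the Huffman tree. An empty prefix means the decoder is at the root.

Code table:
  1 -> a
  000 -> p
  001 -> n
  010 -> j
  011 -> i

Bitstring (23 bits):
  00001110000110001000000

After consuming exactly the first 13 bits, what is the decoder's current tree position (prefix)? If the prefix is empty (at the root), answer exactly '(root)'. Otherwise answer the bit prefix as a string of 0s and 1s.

Answer: (root)

Derivation:
Bit 0: prefix='0' (no match yet)
Bit 1: prefix='00' (no match yet)
Bit 2: prefix='000' -> emit 'p', reset
Bit 3: prefix='0' (no match yet)
Bit 4: prefix='01' (no match yet)
Bit 5: prefix='011' -> emit 'i', reset
Bit 6: prefix='1' -> emit 'a', reset
Bit 7: prefix='0' (no match yet)
Bit 8: prefix='00' (no match yet)
Bit 9: prefix='000' -> emit 'p', reset
Bit 10: prefix='0' (no match yet)
Bit 11: prefix='01' (no match yet)
Bit 12: prefix='011' -> emit 'i', reset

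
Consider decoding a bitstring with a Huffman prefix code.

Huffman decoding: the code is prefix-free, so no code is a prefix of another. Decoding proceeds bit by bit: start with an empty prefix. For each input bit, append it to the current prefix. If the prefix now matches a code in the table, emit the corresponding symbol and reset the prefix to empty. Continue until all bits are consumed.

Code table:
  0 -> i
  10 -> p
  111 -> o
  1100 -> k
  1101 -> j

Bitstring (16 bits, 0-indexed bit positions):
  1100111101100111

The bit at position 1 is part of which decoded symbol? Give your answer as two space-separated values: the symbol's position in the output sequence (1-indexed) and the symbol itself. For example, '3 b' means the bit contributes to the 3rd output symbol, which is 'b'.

Answer: 1 k

Derivation:
Bit 0: prefix='1' (no match yet)
Bit 1: prefix='11' (no match yet)
Bit 2: prefix='110' (no match yet)
Bit 3: prefix='1100' -> emit 'k', reset
Bit 4: prefix='1' (no match yet)
Bit 5: prefix='11' (no match yet)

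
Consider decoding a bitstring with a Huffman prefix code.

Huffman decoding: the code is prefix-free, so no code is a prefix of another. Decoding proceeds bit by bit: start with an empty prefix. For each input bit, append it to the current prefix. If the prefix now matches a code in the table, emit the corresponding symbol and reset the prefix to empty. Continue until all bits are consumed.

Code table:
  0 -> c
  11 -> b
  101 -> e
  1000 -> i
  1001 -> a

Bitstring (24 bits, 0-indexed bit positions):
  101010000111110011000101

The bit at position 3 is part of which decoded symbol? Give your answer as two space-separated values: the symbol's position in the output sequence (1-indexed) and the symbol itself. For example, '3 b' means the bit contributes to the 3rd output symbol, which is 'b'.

Bit 0: prefix='1' (no match yet)
Bit 1: prefix='10' (no match yet)
Bit 2: prefix='101' -> emit 'e', reset
Bit 3: prefix='0' -> emit 'c', reset
Bit 4: prefix='1' (no match yet)
Bit 5: prefix='10' (no match yet)
Bit 6: prefix='100' (no match yet)
Bit 7: prefix='1000' -> emit 'i', reset

Answer: 2 c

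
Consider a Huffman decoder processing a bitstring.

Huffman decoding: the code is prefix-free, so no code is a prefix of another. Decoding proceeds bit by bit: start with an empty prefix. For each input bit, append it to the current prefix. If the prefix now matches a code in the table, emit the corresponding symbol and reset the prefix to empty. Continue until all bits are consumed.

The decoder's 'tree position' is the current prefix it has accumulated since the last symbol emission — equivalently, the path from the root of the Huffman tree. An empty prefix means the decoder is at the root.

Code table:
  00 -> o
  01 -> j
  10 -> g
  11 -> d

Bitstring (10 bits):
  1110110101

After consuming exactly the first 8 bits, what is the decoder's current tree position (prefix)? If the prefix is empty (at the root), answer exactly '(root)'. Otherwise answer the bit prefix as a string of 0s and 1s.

Bit 0: prefix='1' (no match yet)
Bit 1: prefix='11' -> emit 'd', reset
Bit 2: prefix='1' (no match yet)
Bit 3: prefix='10' -> emit 'g', reset
Bit 4: prefix='1' (no match yet)
Bit 5: prefix='11' -> emit 'd', reset
Bit 6: prefix='0' (no match yet)
Bit 7: prefix='01' -> emit 'j', reset

Answer: (root)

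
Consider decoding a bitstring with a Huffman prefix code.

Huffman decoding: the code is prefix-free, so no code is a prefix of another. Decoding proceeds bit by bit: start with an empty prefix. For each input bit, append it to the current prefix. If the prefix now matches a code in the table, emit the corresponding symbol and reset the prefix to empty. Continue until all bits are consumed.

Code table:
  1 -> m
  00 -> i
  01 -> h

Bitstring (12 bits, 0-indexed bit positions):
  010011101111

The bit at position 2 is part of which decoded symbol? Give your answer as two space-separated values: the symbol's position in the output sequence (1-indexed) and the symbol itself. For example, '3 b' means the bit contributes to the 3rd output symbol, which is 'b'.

Answer: 2 i

Derivation:
Bit 0: prefix='0' (no match yet)
Bit 1: prefix='01' -> emit 'h', reset
Bit 2: prefix='0' (no match yet)
Bit 3: prefix='00' -> emit 'i', reset
Bit 4: prefix='1' -> emit 'm', reset
Bit 5: prefix='1' -> emit 'm', reset
Bit 6: prefix='1' -> emit 'm', reset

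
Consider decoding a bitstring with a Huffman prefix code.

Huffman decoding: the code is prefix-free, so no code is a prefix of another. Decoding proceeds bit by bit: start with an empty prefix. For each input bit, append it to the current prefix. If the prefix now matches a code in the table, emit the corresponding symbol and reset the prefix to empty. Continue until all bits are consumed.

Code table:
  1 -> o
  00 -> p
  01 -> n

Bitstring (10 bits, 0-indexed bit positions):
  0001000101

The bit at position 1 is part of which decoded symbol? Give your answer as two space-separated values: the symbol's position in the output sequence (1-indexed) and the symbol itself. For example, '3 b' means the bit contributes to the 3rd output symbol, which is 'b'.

Answer: 1 p

Derivation:
Bit 0: prefix='0' (no match yet)
Bit 1: prefix='00' -> emit 'p', reset
Bit 2: prefix='0' (no match yet)
Bit 3: prefix='01' -> emit 'n', reset
Bit 4: prefix='0' (no match yet)
Bit 5: prefix='00' -> emit 'p', reset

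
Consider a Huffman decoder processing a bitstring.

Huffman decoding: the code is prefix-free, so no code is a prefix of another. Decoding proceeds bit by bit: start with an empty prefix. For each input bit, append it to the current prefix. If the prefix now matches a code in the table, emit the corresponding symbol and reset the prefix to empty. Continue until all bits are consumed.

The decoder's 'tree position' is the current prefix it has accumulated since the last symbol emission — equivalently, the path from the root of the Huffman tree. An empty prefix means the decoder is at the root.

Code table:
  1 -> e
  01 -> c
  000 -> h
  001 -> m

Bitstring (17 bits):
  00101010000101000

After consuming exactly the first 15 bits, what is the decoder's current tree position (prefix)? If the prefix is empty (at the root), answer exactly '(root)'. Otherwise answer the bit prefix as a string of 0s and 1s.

Bit 0: prefix='0' (no match yet)
Bit 1: prefix='00' (no match yet)
Bit 2: prefix='001' -> emit 'm', reset
Bit 3: prefix='0' (no match yet)
Bit 4: prefix='01' -> emit 'c', reset
Bit 5: prefix='0' (no match yet)
Bit 6: prefix='01' -> emit 'c', reset
Bit 7: prefix='0' (no match yet)
Bit 8: prefix='00' (no match yet)
Bit 9: prefix='000' -> emit 'h', reset
Bit 10: prefix='0' (no match yet)
Bit 11: prefix='01' -> emit 'c', reset
Bit 12: prefix='0' (no match yet)
Bit 13: prefix='01' -> emit 'c', reset
Bit 14: prefix='0' (no match yet)

Answer: 0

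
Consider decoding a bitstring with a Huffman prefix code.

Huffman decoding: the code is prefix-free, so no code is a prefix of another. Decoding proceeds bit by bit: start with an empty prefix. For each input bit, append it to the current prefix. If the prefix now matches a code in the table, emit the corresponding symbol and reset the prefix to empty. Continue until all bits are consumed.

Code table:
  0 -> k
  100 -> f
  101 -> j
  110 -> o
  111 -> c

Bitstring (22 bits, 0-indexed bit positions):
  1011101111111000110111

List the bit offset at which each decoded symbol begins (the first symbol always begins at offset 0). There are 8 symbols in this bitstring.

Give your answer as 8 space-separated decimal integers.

Bit 0: prefix='1' (no match yet)
Bit 1: prefix='10' (no match yet)
Bit 2: prefix='101' -> emit 'j', reset
Bit 3: prefix='1' (no match yet)
Bit 4: prefix='11' (no match yet)
Bit 5: prefix='110' -> emit 'o', reset
Bit 6: prefix='1' (no match yet)
Bit 7: prefix='11' (no match yet)
Bit 8: prefix='111' -> emit 'c', reset
Bit 9: prefix='1' (no match yet)
Bit 10: prefix='11' (no match yet)
Bit 11: prefix='111' -> emit 'c', reset
Bit 12: prefix='1' (no match yet)
Bit 13: prefix='10' (no match yet)
Bit 14: prefix='100' -> emit 'f', reset
Bit 15: prefix='0' -> emit 'k', reset
Bit 16: prefix='1' (no match yet)
Bit 17: prefix='11' (no match yet)
Bit 18: prefix='110' -> emit 'o', reset
Bit 19: prefix='1' (no match yet)
Bit 20: prefix='11' (no match yet)
Bit 21: prefix='111' -> emit 'c', reset

Answer: 0 3 6 9 12 15 16 19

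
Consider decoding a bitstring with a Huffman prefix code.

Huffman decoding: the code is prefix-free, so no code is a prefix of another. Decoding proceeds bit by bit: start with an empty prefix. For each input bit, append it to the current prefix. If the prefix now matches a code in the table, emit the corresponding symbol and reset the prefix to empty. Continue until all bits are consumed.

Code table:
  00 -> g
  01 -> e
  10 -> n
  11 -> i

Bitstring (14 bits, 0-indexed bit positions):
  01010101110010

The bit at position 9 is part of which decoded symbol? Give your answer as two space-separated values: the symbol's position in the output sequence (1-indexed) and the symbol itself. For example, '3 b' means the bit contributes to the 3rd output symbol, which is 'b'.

Bit 0: prefix='0' (no match yet)
Bit 1: prefix='01' -> emit 'e', reset
Bit 2: prefix='0' (no match yet)
Bit 3: prefix='01' -> emit 'e', reset
Bit 4: prefix='0' (no match yet)
Bit 5: prefix='01' -> emit 'e', reset
Bit 6: prefix='0' (no match yet)
Bit 7: prefix='01' -> emit 'e', reset
Bit 8: prefix='1' (no match yet)
Bit 9: prefix='11' -> emit 'i', reset
Bit 10: prefix='0' (no match yet)
Bit 11: prefix='00' -> emit 'g', reset
Bit 12: prefix='1' (no match yet)
Bit 13: prefix='10' -> emit 'n', reset

Answer: 5 i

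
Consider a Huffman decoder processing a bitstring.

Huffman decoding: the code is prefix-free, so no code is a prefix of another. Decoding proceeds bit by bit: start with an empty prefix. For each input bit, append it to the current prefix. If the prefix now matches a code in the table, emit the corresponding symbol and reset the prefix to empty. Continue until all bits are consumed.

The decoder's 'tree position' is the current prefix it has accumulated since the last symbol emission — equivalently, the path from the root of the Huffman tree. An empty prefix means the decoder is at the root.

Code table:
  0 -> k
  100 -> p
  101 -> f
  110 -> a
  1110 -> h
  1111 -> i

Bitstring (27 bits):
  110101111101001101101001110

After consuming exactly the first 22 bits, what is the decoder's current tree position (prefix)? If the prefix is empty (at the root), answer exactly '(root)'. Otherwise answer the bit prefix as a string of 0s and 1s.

Bit 0: prefix='1' (no match yet)
Bit 1: prefix='11' (no match yet)
Bit 2: prefix='110' -> emit 'a', reset
Bit 3: prefix='1' (no match yet)
Bit 4: prefix='10' (no match yet)
Bit 5: prefix='101' -> emit 'f', reset
Bit 6: prefix='1' (no match yet)
Bit 7: prefix='11' (no match yet)
Bit 8: prefix='111' (no match yet)
Bit 9: prefix='1111' -> emit 'i', reset
Bit 10: prefix='0' -> emit 'k', reset
Bit 11: prefix='1' (no match yet)
Bit 12: prefix='10' (no match yet)
Bit 13: prefix='100' -> emit 'p', reset
Bit 14: prefix='1' (no match yet)
Bit 15: prefix='11' (no match yet)
Bit 16: prefix='110' -> emit 'a', reset
Bit 17: prefix='1' (no match yet)
Bit 18: prefix='11' (no match yet)
Bit 19: prefix='110' -> emit 'a', reset
Bit 20: prefix='1' (no match yet)
Bit 21: prefix='10' (no match yet)

Answer: 10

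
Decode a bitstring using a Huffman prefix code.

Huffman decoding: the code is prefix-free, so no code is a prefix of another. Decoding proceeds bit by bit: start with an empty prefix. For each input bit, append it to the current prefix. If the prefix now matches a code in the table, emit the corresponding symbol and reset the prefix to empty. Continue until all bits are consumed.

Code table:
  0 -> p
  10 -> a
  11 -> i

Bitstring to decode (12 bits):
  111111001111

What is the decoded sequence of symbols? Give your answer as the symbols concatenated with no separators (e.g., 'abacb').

Bit 0: prefix='1' (no match yet)
Bit 1: prefix='11' -> emit 'i', reset
Bit 2: prefix='1' (no match yet)
Bit 3: prefix='11' -> emit 'i', reset
Bit 4: prefix='1' (no match yet)
Bit 5: prefix='11' -> emit 'i', reset
Bit 6: prefix='0' -> emit 'p', reset
Bit 7: prefix='0' -> emit 'p', reset
Bit 8: prefix='1' (no match yet)
Bit 9: prefix='11' -> emit 'i', reset
Bit 10: prefix='1' (no match yet)
Bit 11: prefix='11' -> emit 'i', reset

Answer: iiippii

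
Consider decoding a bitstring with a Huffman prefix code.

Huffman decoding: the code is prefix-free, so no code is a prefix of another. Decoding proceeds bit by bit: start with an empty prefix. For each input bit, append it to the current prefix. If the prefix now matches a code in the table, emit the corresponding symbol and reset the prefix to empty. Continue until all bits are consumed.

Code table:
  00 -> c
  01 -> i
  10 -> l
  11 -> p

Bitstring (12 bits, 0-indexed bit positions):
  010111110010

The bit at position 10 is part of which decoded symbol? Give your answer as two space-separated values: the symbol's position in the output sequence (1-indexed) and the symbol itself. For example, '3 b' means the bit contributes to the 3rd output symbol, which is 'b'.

Bit 0: prefix='0' (no match yet)
Bit 1: prefix='01' -> emit 'i', reset
Bit 2: prefix='0' (no match yet)
Bit 3: prefix='01' -> emit 'i', reset
Bit 4: prefix='1' (no match yet)
Bit 5: prefix='11' -> emit 'p', reset
Bit 6: prefix='1' (no match yet)
Bit 7: prefix='11' -> emit 'p', reset
Bit 8: prefix='0' (no match yet)
Bit 9: prefix='00' -> emit 'c', reset
Bit 10: prefix='1' (no match yet)
Bit 11: prefix='10' -> emit 'l', reset

Answer: 6 l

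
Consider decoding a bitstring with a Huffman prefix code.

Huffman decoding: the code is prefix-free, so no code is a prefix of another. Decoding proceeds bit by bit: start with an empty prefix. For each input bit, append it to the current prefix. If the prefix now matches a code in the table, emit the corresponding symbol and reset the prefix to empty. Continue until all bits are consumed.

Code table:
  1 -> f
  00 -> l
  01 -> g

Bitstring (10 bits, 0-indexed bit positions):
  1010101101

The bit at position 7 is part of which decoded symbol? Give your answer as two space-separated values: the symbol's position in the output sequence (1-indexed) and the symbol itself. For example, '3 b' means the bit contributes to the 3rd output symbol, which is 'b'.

Bit 0: prefix='1' -> emit 'f', reset
Bit 1: prefix='0' (no match yet)
Bit 2: prefix='01' -> emit 'g', reset
Bit 3: prefix='0' (no match yet)
Bit 4: prefix='01' -> emit 'g', reset
Bit 5: prefix='0' (no match yet)
Bit 6: prefix='01' -> emit 'g', reset
Bit 7: prefix='1' -> emit 'f', reset
Bit 8: prefix='0' (no match yet)
Bit 9: prefix='01' -> emit 'g', reset

Answer: 5 f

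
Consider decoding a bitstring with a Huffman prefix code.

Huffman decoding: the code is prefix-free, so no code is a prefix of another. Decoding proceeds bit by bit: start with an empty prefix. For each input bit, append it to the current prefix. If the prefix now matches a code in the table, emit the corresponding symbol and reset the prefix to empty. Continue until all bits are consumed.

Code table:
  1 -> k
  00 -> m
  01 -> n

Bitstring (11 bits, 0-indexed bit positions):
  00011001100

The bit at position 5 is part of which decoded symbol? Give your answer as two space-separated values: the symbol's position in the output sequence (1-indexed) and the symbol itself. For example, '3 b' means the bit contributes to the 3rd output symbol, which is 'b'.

Bit 0: prefix='0' (no match yet)
Bit 1: prefix='00' -> emit 'm', reset
Bit 2: prefix='0' (no match yet)
Bit 3: prefix='01' -> emit 'n', reset
Bit 4: prefix='1' -> emit 'k', reset
Bit 5: prefix='0' (no match yet)
Bit 6: prefix='00' -> emit 'm', reset
Bit 7: prefix='1' -> emit 'k', reset
Bit 8: prefix='1' -> emit 'k', reset
Bit 9: prefix='0' (no match yet)

Answer: 4 m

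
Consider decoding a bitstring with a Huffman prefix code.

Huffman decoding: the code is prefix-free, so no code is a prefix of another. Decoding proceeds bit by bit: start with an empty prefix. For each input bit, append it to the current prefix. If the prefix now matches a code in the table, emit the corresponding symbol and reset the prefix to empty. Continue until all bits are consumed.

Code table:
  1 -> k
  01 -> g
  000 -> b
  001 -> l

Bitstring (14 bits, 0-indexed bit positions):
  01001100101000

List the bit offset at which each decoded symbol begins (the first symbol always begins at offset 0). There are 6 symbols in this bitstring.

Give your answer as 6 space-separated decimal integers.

Answer: 0 2 5 6 9 11

Derivation:
Bit 0: prefix='0' (no match yet)
Bit 1: prefix='01' -> emit 'g', reset
Bit 2: prefix='0' (no match yet)
Bit 3: prefix='00' (no match yet)
Bit 4: prefix='001' -> emit 'l', reset
Bit 5: prefix='1' -> emit 'k', reset
Bit 6: prefix='0' (no match yet)
Bit 7: prefix='00' (no match yet)
Bit 8: prefix='001' -> emit 'l', reset
Bit 9: prefix='0' (no match yet)
Bit 10: prefix='01' -> emit 'g', reset
Bit 11: prefix='0' (no match yet)
Bit 12: prefix='00' (no match yet)
Bit 13: prefix='000' -> emit 'b', reset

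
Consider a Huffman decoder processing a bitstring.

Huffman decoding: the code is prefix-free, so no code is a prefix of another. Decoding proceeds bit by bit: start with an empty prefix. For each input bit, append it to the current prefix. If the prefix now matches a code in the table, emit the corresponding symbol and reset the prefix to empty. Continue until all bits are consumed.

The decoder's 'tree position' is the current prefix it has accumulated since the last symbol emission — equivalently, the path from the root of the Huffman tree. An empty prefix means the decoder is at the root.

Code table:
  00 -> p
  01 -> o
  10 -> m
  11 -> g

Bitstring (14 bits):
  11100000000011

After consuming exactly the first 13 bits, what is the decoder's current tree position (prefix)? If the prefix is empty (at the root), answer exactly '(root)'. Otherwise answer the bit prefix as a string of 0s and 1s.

Bit 0: prefix='1' (no match yet)
Bit 1: prefix='11' -> emit 'g', reset
Bit 2: prefix='1' (no match yet)
Bit 3: prefix='10' -> emit 'm', reset
Bit 4: prefix='0' (no match yet)
Bit 5: prefix='00' -> emit 'p', reset
Bit 6: prefix='0' (no match yet)
Bit 7: prefix='00' -> emit 'p', reset
Bit 8: prefix='0' (no match yet)
Bit 9: prefix='00' -> emit 'p', reset
Bit 10: prefix='0' (no match yet)
Bit 11: prefix='00' -> emit 'p', reset
Bit 12: prefix='1' (no match yet)

Answer: 1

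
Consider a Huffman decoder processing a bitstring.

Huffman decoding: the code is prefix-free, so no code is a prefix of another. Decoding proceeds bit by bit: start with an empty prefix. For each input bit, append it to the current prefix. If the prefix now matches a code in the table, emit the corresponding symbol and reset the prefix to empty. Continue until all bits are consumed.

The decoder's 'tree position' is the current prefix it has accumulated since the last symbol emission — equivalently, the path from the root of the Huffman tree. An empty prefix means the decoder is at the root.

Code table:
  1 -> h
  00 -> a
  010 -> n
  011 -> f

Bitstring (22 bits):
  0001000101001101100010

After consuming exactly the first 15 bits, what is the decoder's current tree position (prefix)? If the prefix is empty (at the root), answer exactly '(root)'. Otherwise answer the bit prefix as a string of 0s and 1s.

Bit 0: prefix='0' (no match yet)
Bit 1: prefix='00' -> emit 'a', reset
Bit 2: prefix='0' (no match yet)
Bit 3: prefix='01' (no match yet)
Bit 4: prefix='010' -> emit 'n', reset
Bit 5: prefix='0' (no match yet)
Bit 6: prefix='00' -> emit 'a', reset
Bit 7: prefix='1' -> emit 'h', reset
Bit 8: prefix='0' (no match yet)
Bit 9: prefix='01' (no match yet)
Bit 10: prefix='010' -> emit 'n', reset
Bit 11: prefix='0' (no match yet)
Bit 12: prefix='01' (no match yet)
Bit 13: prefix='011' -> emit 'f', reset
Bit 14: prefix='0' (no match yet)

Answer: 0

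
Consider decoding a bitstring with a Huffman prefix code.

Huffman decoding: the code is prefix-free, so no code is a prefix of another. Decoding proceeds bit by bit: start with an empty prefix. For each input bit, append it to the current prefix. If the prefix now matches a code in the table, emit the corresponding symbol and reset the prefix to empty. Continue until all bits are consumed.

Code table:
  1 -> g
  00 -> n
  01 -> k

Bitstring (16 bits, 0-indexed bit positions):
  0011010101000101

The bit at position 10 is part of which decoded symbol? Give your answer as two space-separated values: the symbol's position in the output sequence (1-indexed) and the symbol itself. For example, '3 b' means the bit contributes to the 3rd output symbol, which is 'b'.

Bit 0: prefix='0' (no match yet)
Bit 1: prefix='00' -> emit 'n', reset
Bit 2: prefix='1' -> emit 'g', reset
Bit 3: prefix='1' -> emit 'g', reset
Bit 4: prefix='0' (no match yet)
Bit 5: prefix='01' -> emit 'k', reset
Bit 6: prefix='0' (no match yet)
Bit 7: prefix='01' -> emit 'k', reset
Bit 8: prefix='0' (no match yet)
Bit 9: prefix='01' -> emit 'k', reset
Bit 10: prefix='0' (no match yet)
Bit 11: prefix='00' -> emit 'n', reset
Bit 12: prefix='0' (no match yet)
Bit 13: prefix='01' -> emit 'k', reset
Bit 14: prefix='0' (no match yet)

Answer: 7 n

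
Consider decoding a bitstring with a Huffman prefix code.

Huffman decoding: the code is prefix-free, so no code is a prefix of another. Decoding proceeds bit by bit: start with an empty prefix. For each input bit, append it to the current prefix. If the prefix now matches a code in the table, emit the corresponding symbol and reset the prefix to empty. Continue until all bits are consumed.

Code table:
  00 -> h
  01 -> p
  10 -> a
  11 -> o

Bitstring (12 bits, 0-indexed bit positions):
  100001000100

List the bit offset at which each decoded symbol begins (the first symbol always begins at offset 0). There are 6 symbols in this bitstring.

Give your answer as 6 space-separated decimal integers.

Answer: 0 2 4 6 8 10

Derivation:
Bit 0: prefix='1' (no match yet)
Bit 1: prefix='10' -> emit 'a', reset
Bit 2: prefix='0' (no match yet)
Bit 3: prefix='00' -> emit 'h', reset
Bit 4: prefix='0' (no match yet)
Bit 5: prefix='01' -> emit 'p', reset
Bit 6: prefix='0' (no match yet)
Bit 7: prefix='00' -> emit 'h', reset
Bit 8: prefix='0' (no match yet)
Bit 9: prefix='01' -> emit 'p', reset
Bit 10: prefix='0' (no match yet)
Bit 11: prefix='00' -> emit 'h', reset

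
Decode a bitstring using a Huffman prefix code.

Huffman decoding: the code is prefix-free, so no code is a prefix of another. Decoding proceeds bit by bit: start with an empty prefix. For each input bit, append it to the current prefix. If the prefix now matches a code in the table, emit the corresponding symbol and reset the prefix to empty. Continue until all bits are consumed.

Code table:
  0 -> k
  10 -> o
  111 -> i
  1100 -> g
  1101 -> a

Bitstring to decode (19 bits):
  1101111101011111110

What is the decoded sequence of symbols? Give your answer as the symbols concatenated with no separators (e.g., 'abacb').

Bit 0: prefix='1' (no match yet)
Bit 1: prefix='11' (no match yet)
Bit 2: prefix='110' (no match yet)
Bit 3: prefix='1101' -> emit 'a', reset
Bit 4: prefix='1' (no match yet)
Bit 5: prefix='11' (no match yet)
Bit 6: prefix='111' -> emit 'i', reset
Bit 7: prefix='1' (no match yet)
Bit 8: prefix='10' -> emit 'o', reset
Bit 9: prefix='1' (no match yet)
Bit 10: prefix='10' -> emit 'o', reset
Bit 11: prefix='1' (no match yet)
Bit 12: prefix='11' (no match yet)
Bit 13: prefix='111' -> emit 'i', reset
Bit 14: prefix='1' (no match yet)
Bit 15: prefix='11' (no match yet)
Bit 16: prefix='111' -> emit 'i', reset
Bit 17: prefix='1' (no match yet)
Bit 18: prefix='10' -> emit 'o', reset

Answer: aiooiio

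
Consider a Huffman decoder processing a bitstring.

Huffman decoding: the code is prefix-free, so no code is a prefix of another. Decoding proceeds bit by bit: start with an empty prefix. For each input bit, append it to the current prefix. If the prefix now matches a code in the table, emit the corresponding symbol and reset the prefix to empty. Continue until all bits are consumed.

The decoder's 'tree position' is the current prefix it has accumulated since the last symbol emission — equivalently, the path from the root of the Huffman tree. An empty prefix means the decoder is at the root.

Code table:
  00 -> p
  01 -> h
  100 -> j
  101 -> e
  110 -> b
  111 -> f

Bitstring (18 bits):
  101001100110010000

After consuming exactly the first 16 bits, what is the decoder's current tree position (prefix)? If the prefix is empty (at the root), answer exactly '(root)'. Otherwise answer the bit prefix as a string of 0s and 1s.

Bit 0: prefix='1' (no match yet)
Bit 1: prefix='10' (no match yet)
Bit 2: prefix='101' -> emit 'e', reset
Bit 3: prefix='0' (no match yet)
Bit 4: prefix='00' -> emit 'p', reset
Bit 5: prefix='1' (no match yet)
Bit 6: prefix='11' (no match yet)
Bit 7: prefix='110' -> emit 'b', reset
Bit 8: prefix='0' (no match yet)
Bit 9: prefix='01' -> emit 'h', reset
Bit 10: prefix='1' (no match yet)
Bit 11: prefix='10' (no match yet)
Bit 12: prefix='100' -> emit 'j', reset
Bit 13: prefix='1' (no match yet)
Bit 14: prefix='10' (no match yet)
Bit 15: prefix='100' -> emit 'j', reset

Answer: (root)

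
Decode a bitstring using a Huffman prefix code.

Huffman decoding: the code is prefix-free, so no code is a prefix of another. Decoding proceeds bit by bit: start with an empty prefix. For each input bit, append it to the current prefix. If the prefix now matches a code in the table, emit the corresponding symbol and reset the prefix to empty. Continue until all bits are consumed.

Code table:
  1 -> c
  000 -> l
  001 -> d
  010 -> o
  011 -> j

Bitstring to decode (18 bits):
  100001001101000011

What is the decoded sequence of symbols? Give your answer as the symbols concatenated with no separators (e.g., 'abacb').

Bit 0: prefix='1' -> emit 'c', reset
Bit 1: prefix='0' (no match yet)
Bit 2: prefix='00' (no match yet)
Bit 3: prefix='000' -> emit 'l', reset
Bit 4: prefix='0' (no match yet)
Bit 5: prefix='01' (no match yet)
Bit 6: prefix='010' -> emit 'o', reset
Bit 7: prefix='0' (no match yet)
Bit 8: prefix='01' (no match yet)
Bit 9: prefix='011' -> emit 'j', reset
Bit 10: prefix='0' (no match yet)
Bit 11: prefix='01' (no match yet)
Bit 12: prefix='010' -> emit 'o', reset
Bit 13: prefix='0' (no match yet)
Bit 14: prefix='00' (no match yet)
Bit 15: prefix='000' -> emit 'l', reset
Bit 16: prefix='1' -> emit 'c', reset
Bit 17: prefix='1' -> emit 'c', reset

Answer: clojolcc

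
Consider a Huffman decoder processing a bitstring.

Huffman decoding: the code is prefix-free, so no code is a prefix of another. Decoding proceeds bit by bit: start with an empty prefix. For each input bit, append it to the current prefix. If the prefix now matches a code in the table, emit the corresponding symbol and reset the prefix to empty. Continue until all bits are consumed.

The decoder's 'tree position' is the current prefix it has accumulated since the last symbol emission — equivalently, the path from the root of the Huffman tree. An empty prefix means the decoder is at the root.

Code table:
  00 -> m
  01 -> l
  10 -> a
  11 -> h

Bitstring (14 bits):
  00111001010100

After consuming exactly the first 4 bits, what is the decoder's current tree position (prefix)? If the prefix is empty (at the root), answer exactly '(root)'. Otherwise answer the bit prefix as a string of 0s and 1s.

Answer: (root)

Derivation:
Bit 0: prefix='0' (no match yet)
Bit 1: prefix='00' -> emit 'm', reset
Bit 2: prefix='1' (no match yet)
Bit 3: prefix='11' -> emit 'h', reset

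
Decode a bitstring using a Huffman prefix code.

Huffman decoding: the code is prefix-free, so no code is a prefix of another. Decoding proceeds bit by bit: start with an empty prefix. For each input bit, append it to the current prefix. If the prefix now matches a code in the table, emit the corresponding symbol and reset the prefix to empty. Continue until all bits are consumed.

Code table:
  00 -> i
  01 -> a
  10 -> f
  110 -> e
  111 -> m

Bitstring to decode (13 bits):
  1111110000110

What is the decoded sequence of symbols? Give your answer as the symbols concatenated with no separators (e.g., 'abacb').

Answer: mmiie

Derivation:
Bit 0: prefix='1' (no match yet)
Bit 1: prefix='11' (no match yet)
Bit 2: prefix='111' -> emit 'm', reset
Bit 3: prefix='1' (no match yet)
Bit 4: prefix='11' (no match yet)
Bit 5: prefix='111' -> emit 'm', reset
Bit 6: prefix='0' (no match yet)
Bit 7: prefix='00' -> emit 'i', reset
Bit 8: prefix='0' (no match yet)
Bit 9: prefix='00' -> emit 'i', reset
Bit 10: prefix='1' (no match yet)
Bit 11: prefix='11' (no match yet)
Bit 12: prefix='110' -> emit 'e', reset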